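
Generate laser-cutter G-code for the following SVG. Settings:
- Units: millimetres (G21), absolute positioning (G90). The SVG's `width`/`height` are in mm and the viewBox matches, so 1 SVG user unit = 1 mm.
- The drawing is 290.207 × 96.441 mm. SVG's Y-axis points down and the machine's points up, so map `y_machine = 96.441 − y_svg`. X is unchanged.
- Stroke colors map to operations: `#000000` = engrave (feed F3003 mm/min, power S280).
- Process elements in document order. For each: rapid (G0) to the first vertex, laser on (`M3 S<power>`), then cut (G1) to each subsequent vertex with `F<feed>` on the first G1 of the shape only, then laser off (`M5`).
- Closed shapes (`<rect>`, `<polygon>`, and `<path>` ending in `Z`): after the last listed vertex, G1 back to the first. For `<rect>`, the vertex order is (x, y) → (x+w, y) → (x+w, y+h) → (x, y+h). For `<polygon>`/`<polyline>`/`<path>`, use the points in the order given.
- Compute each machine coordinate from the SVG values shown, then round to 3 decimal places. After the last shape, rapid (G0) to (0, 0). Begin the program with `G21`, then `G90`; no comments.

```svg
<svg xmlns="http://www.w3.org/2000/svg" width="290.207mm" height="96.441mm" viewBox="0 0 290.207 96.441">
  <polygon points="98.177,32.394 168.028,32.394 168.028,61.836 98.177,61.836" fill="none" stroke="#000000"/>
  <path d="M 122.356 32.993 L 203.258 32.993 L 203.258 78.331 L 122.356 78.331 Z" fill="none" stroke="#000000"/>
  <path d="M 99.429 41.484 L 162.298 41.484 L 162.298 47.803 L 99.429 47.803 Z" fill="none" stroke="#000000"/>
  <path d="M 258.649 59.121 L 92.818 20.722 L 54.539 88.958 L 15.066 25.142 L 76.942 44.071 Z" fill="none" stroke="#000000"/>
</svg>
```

G21
G90
G0 X98.177 Y64.047
M3 S280
G1 X168.028 Y64.047 F3003
G1 X168.028 Y34.605
G1 X98.177 Y34.605
G1 X98.177 Y64.047
M5
G0 X122.356 Y63.448
M3 S280
G1 X203.258 Y63.448 F3003
G1 X203.258 Y18.110
G1 X122.356 Y18.110
G1 X122.356 Y63.448
M5
G0 X99.429 Y54.957
M3 S280
G1 X162.298 Y54.957 F3003
G1 X162.298 Y48.638
G1 X99.429 Y48.638
G1 X99.429 Y54.957
M5
G0 X258.649 Y37.320
M3 S280
G1 X92.818 Y75.719 F3003
G1 X54.539 Y7.483
G1 X15.066 Y71.299
G1 X76.942 Y52.370
G1 X258.649 Y37.320
M5
G0 X0.000 Y0.000

1 u = 1 mm; y_m = 96.441 − y.

[1] `<polygon>` rectangle, #000000→engrave S280 F3003: (98.177,64.047) → (168.028,64.047) → (168.028,34.605) → (98.177,34.605) → (98.177,64.047) (closed)

[2] `<path>` rectangle, #000000→engrave S280 F3003: (122.356,63.448) → (203.258,63.448) → (203.258,18.110) → (122.356,18.110) → (122.356,63.448) (closed)

[3] `<path>` rectangle, #000000→engrave S280 F3003: (99.429,54.957) → (162.298,54.957) → (162.298,48.638) → (99.429,48.638) → (99.429,54.957) (closed)

[4] `<path>` closed polygon, #000000→engrave S280 F3003: (258.649,37.320) → (92.818,75.719) → (54.539,7.483) → (15.066,71.299) → (76.942,52.370) → (258.649,37.320) (closed)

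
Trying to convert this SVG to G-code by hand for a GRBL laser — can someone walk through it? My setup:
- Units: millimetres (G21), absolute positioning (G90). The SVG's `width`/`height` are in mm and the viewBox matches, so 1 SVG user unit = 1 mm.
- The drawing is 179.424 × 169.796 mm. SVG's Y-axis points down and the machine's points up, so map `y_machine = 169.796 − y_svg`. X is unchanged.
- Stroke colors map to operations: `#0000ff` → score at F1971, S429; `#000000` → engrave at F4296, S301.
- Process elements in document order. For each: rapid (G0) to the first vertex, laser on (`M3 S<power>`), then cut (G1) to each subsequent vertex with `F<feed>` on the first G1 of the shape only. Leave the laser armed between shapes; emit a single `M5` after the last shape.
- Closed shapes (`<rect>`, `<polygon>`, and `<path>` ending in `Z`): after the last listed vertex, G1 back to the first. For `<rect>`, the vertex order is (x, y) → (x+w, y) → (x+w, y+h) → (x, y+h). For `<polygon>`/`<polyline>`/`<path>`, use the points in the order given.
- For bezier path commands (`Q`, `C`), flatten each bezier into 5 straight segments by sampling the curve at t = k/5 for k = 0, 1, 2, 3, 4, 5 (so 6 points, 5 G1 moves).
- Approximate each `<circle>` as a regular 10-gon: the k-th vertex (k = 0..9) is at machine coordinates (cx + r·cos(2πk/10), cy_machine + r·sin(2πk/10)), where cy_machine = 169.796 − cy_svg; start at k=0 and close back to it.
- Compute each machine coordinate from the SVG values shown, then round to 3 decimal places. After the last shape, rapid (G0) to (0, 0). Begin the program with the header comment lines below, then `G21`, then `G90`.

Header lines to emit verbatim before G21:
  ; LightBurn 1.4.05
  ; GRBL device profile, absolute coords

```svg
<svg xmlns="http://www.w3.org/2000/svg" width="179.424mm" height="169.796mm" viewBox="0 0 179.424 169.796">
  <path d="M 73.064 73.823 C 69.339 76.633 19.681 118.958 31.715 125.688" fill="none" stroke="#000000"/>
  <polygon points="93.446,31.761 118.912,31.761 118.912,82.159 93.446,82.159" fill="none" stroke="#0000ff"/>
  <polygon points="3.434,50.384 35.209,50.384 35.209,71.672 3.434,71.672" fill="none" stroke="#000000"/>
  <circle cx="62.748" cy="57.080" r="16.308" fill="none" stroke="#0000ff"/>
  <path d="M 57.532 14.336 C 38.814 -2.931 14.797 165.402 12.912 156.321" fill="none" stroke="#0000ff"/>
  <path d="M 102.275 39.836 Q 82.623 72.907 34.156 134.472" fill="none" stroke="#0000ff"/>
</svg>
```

; LightBurn 1.4.05
; GRBL device profile, absolute coords
G21
G90
G0 X73.064 Y95.973
M3 S301
G1 X66.178 Y90.146 F4296
G1 X53.434 Y78.441
G1 X39.998 Y64.463
G1 X31.037 Y51.817
G1 X31.715 Y44.108
G0 X93.446 Y138.035
M3 S429
G1 X118.912 Y138.035 F1971
G1 X118.912 Y87.637
G1 X93.446 Y87.637
G1 X93.446 Y138.035
G0 X3.434 Y119.412
M3 S301
G1 X35.209 Y119.412 F4296
G1 X35.209 Y98.124
G1 X3.434 Y98.124
G1 X3.434 Y119.412
G0 X79.056 Y112.716
M3 S429
G1 X75.941 Y122.302 F1971
G1 X67.787 Y128.226
G1 X57.709 Y128.226
G1 X49.555 Y122.302
G1 X46.440 Y112.716
G1 X49.555 Y103.130
G1 X57.709 Y97.206
G1 X67.787 Y97.206
G1 X75.941 Y103.130
G1 X79.056 Y112.716
G0 X57.532 Y155.460
M3 S429
G1 X45.885 Y146.452 F1971
G1 X34.282 Y110.325
G1 X24.042 Y64.504
G1 X16.479 Y26.412
G1 X12.912 Y13.475
G0 X102.275 Y129.960
M3 S429
G1 X93.262 Y115.592 F1971
G1 X81.943 Y98.944
G1 X68.319 Y80.017
G1 X52.390 Y58.810
G1 X34.156 Y35.324
M5
G0 X0.000 Y0.000

1 u = 1 mm; y_m = 169.796 − y.

[1] `<path>` cubic bezier, #000000→engrave S301 F4296: (73.064,95.973) → (66.178,90.146) → (53.434,78.441) → (39.998,64.463) → (31.037,51.817) → (31.715,44.108)

[2] `<polygon>` rectangle, #0000ff→score S429 F1971: (93.446,138.035) → (118.912,138.035) → (118.912,87.637) → (93.446,87.637) → (93.446,138.035) (closed)

[3] `<polygon>` rectangle, #000000→engrave S301 F4296: (3.434,119.412) → (35.209,119.412) → (35.209,98.124) → (3.434,98.124) → (3.434,119.412) (closed)

[4] `<circle>` circle, #0000ff→score S429 F1971: (79.056,112.716) → (75.941,122.302) → (67.787,128.226) → (57.709,128.226) → (49.555,122.302) → (46.440,112.716) → (49.555,103.130) → (57.709,97.206) → (67.787,97.206) → (75.941,103.130) → (79.056,112.716) (closed)

[5] `<path>` cubic bezier, #0000ff→score S429 F1971: (57.532,155.460) → (45.885,146.452) → (34.282,110.325) → (24.042,64.504) → (16.479,26.412) → (12.912,13.475)

[6] `<path>` quadratic bezier, #0000ff→score S429 F1971: (102.275,129.960) → (93.262,115.592) → (81.943,98.944) → (68.319,80.017) → (52.390,58.810) → (34.156,35.324)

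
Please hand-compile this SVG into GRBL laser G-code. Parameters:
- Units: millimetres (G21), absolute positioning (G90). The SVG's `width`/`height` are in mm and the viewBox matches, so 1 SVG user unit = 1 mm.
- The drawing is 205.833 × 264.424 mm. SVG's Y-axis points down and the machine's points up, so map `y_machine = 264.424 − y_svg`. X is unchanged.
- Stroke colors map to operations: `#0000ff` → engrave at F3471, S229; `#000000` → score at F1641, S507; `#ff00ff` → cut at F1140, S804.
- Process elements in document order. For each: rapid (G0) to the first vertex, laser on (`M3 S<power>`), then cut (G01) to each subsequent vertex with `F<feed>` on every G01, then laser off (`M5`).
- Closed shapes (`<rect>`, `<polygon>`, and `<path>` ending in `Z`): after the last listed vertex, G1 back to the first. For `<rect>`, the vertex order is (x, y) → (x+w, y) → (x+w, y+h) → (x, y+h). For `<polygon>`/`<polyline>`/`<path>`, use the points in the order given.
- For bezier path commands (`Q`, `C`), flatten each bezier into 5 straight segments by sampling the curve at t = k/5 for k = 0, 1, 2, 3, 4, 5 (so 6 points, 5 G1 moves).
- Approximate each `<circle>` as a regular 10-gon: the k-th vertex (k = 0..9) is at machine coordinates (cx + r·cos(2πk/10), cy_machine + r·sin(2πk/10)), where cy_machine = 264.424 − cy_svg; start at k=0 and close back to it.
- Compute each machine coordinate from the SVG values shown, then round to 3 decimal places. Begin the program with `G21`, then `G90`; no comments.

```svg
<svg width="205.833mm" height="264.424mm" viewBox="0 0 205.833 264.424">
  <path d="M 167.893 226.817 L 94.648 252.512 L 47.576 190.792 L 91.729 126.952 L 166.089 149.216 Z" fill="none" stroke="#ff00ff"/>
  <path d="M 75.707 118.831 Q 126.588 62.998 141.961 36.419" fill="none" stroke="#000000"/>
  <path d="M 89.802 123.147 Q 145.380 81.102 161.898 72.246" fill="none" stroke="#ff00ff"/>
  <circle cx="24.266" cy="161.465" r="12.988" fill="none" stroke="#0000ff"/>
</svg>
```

G21
G90
G0 X167.893 Y37.607
M3 S804
G01 X94.648 Y11.912 F1140
G01 X47.576 Y73.632 F1140
G01 X91.729 Y137.472 F1140
G01 X166.089 Y115.208 F1140
G01 X167.893 Y37.607 F1140
M5
G0 X75.707 Y145.593
M3 S507
G01 X94.639 Y166.756 F1641
G01 X110.731 Y185.579 F1641
G01 X123.981 Y202.061 F1641
G01 X134.391 Y216.203 F1641
G01 X141.961 Y228.005 F1641
M5
G0 X89.802 Y141.277
M3 S804
G01 X110.471 Y156.767 F1140
G01 X128.015 Y169.603 F1140
G01 X142.434 Y179.783 F1140
G01 X153.728 Y187.308 F1140
G01 X161.898 Y192.178 F1140
M5
G0 X37.254 Y102.959
M3 S229
G01 X34.774 Y110.593 F3471
G01 X28.280 Y115.311 F3471
G01 X20.252 Y115.311 F3471
G01 X13.758 Y110.593 F3471
G01 X11.278 Y102.959 F3471
G01 X13.758 Y95.325 F3471
G01 X20.252 Y90.607 F3471
G01 X28.280 Y90.607 F3471
G01 X34.774 Y95.325 F3471
G01 X37.254 Y102.959 F3471
M5

Since the viewBox matches the mm dimensions, user units are millimetres directly. The only transform is the Y-flip y_m = 264.424 − y_svg.

Shape 1 is a regular polygon drawn with `<path>`. Its stroke #ff00ff means cut at S804, F1140. After flipping Y the toolpath is (167.893,37.607) → (94.648,11.912) → (47.576,73.632) → (91.729,137.472) → (166.089,115.208) → (167.893,37.607), returning to the start.

Shape 2 is a quadratic bezier drawn with `<path>`. Its stroke #000000 means score at S507, F1641. After flipping Y the toolpath is (75.707,145.593) → (94.639,166.756) → (110.731,185.579) → (123.981,202.061) → (134.391,216.203) → (141.961,228.005).

Shape 3 is a quadratic bezier drawn with `<path>`. Its stroke #ff00ff means cut at S804, F1140. After flipping Y the toolpath is (89.802,141.277) → (110.471,156.767) → (128.015,169.603) → (142.434,179.783) → (153.728,187.308) → (161.898,192.178).

Shape 4 is a circle drawn with `<circle>`. Its stroke #0000ff means engrave at S229, F3471. After flipping Y the toolpath is (37.254,102.959) → (34.774,110.593) → (28.280,115.311) → (20.252,115.311) → (13.758,110.593) → (11.278,102.959) → (13.758,95.325) → (20.252,90.607) → (28.280,90.607) → (34.774,95.325) → (37.254,102.959), returning to the start.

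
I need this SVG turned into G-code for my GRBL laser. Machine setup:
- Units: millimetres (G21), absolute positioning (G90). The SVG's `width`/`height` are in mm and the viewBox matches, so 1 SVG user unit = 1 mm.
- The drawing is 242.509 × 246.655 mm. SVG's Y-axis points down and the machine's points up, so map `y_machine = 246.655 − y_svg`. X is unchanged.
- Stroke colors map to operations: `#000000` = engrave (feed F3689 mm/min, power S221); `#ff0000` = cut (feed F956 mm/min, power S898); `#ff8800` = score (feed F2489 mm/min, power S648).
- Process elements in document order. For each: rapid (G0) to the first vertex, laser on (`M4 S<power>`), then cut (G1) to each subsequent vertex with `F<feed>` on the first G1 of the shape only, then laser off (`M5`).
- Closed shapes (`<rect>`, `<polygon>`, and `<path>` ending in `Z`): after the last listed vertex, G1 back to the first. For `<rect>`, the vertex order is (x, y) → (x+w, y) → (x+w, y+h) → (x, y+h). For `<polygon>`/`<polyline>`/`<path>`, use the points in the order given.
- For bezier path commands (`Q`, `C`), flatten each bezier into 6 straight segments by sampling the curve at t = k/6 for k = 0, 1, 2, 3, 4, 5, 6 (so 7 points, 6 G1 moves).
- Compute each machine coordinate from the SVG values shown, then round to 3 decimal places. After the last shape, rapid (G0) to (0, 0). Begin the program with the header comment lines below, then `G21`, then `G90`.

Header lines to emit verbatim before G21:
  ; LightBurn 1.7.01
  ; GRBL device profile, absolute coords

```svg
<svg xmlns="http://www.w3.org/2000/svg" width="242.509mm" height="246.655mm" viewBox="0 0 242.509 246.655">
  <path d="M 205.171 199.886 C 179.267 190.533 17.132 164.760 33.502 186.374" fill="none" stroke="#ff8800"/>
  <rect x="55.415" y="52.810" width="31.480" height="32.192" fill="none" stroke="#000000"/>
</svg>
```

; LightBurn 1.7.01
; GRBL device profile, absolute coords
G21
G90
G0 X205.171 Y46.769
M4 S648
G1 X182.324 Y52.518 F2489
G1 X145.514 Y59.232
G1 X103.484 Y65.138
G1 X64.977 Y68.463
G1 X38.735 Y67.434
G1 X33.502 Y60.281
M5
G0 X55.415 Y193.845
M4 S221
G1 X86.895 Y193.845 F3689
G1 X86.895 Y161.653
G1 X55.415 Y161.653
G1 X55.415 Y193.845
M5
G0 X0.000 Y0.000

1 u = 1 mm; y_m = 246.655 − y.

[1] `<path>` cubic bezier, #ff8800→score S648 F2489: (205.171,46.769) → (182.324,52.518) → (145.514,59.232) → (103.484,65.138) → (64.977,68.463) → (38.735,67.434) → (33.502,60.281)

[2] `<rect>` rectangle, #000000→engrave S221 F3689: (55.415,193.845) → (86.895,193.845) → (86.895,161.653) → (55.415,161.653) → (55.415,193.845) (closed)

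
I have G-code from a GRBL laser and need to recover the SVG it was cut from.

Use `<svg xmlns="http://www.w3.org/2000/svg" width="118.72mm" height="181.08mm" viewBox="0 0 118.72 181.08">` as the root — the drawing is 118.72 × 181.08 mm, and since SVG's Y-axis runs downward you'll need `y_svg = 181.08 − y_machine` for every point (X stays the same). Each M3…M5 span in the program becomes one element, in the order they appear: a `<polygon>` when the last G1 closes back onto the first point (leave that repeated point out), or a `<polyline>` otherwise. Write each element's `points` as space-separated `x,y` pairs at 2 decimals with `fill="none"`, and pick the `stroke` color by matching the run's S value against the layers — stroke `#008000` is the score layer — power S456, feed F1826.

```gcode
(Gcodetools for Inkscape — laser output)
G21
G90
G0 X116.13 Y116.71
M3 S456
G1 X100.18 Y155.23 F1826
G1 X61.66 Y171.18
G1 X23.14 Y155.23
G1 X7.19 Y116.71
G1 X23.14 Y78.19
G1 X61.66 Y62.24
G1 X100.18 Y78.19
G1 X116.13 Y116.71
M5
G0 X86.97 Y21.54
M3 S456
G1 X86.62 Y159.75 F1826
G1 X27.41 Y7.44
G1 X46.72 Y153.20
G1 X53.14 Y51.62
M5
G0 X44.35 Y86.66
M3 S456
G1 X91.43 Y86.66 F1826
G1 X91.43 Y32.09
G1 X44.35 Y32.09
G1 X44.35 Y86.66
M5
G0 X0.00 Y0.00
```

<svg xmlns="http://www.w3.org/2000/svg" width="118.72mm" height="181.08mm" viewBox="0 0 118.72 181.08">
  <polygon points="116.13,64.37 100.18,25.85 61.66,9.90 23.14,25.85 7.19,64.37 23.14,102.89 61.66,118.84 100.18,102.89" fill="none" stroke="#008000"/>
  <polyline points="86.97,159.54 86.62,21.33 27.41,173.64 46.72,27.88 53.14,129.46" fill="none" stroke="#008000"/>
  <polygon points="44.35,94.42 91.43,94.42 91.43,148.99 44.35,148.99" fill="none" stroke="#008000"/>
</svg>

Machine Y-up, SVG Y-down with viewBox height 181.08, so y_svg = 181.08 − y_machine; X carries over. Every run uses S456, so all elements get stroke `#008000` (score).

Run 1: The run returns to its start, so emit a `<polygon>` with points (Y-flipped): 116.13,64.37 100.18,25.85 61.66,9.90 23.14,25.85 7.19,64.37 23.14,102.89 61.66,118.84 100.18,102.89.

Run 2: The run is open, so emit a `<polyline>` with points (Y-flipped): 86.97,159.54 86.62,21.33 27.41,173.64 46.72,27.88 53.14,129.46.

Run 3: The run returns to its start, so emit a `<polygon>` with points (Y-flipped): 44.35,94.42 91.43,94.42 91.43,148.99 44.35,148.99.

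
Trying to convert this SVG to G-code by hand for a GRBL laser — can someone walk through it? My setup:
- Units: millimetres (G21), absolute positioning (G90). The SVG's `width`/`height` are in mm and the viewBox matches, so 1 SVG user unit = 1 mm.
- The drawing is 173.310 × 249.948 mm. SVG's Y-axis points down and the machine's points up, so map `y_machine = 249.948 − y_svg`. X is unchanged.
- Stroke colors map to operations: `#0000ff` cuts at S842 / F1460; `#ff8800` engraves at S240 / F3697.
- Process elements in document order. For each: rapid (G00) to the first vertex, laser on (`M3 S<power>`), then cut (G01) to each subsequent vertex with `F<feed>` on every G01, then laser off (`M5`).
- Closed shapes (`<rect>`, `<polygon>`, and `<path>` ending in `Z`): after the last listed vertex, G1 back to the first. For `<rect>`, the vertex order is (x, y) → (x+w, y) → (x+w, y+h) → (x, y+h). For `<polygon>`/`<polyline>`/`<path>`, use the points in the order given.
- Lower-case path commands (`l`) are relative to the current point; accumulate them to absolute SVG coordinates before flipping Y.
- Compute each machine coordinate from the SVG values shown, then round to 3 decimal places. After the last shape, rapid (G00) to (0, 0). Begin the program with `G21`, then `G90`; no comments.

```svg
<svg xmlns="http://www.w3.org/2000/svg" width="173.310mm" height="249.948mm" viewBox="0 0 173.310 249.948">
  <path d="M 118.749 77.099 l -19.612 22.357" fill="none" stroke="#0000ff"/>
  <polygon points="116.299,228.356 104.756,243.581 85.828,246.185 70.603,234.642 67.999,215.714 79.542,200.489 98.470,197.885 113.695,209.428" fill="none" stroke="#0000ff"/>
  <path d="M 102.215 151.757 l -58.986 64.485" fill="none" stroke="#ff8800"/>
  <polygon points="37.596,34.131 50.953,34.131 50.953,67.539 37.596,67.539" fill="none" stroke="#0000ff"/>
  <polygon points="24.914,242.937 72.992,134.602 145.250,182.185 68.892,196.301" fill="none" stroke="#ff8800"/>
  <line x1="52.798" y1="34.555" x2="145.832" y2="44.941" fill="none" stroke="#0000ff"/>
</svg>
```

viewBox `0 0 173.310 249.948` with mm width/height → 1 unit = 1 mm. Flip: y_m = 249.948 − y_svg.

**Shape 1** — `<path>` line segment, stroke `#0000ff` → cut (S842, F1460). Machine vertices: (118.749,172.849) → (99.137,150.492). Open path.

**Shape 2** — `<polygon>` regular polygon, stroke `#0000ff` → cut (S842, F1460). Machine vertices: (116.299,21.592) → (104.756,6.367) → (85.828,3.763) → (70.603,15.306) → (67.999,34.234) → (79.542,49.459) → (98.470,52.063) → (113.695,40.520) → (116.299,21.592). Closed: final G1 returns to the first vertex.

**Shape 3** — `<path>` line segment, stroke `#ff8800` → engrave (S240, F3697). Machine vertices: (102.215,98.191) → (43.229,33.706). Open path.

**Shape 4** — `<polygon>` rectangle, stroke `#0000ff` → cut (S842, F1460). Machine vertices: (37.596,215.817) → (50.953,215.817) → (50.953,182.409) → (37.596,182.409) → (37.596,215.817). Closed: final G1 returns to the first vertex.

**Shape 5** — `<polygon>` closed polygon, stroke `#ff8800` → engrave (S240, F3697). Machine vertices: (24.914,7.011) → (72.992,115.346) → (145.250,67.763) → (68.892,53.647) → (24.914,7.011). Closed: final G1 returns to the first vertex.

**Shape 6** — `<line>` line segment, stroke `#0000ff` → cut (S842, F1460). Machine vertices: (52.798,215.393) → (145.832,205.007). Open path.

G21
G90
G00 X118.749 Y172.849
M3 S842
G01 X99.137 Y150.492 F1460
M5
G00 X116.299 Y21.592
M3 S842
G01 X104.756 Y6.367 F1460
G01 X85.828 Y3.763 F1460
G01 X70.603 Y15.306 F1460
G01 X67.999 Y34.234 F1460
G01 X79.542 Y49.459 F1460
G01 X98.470 Y52.063 F1460
G01 X113.695 Y40.520 F1460
G01 X116.299 Y21.592 F1460
M5
G00 X102.215 Y98.191
M3 S240
G01 X43.229 Y33.706 F3697
M5
G00 X37.596 Y215.817
M3 S842
G01 X50.953 Y215.817 F1460
G01 X50.953 Y182.409 F1460
G01 X37.596 Y182.409 F1460
G01 X37.596 Y215.817 F1460
M5
G00 X24.914 Y7.011
M3 S240
G01 X72.992 Y115.346 F3697
G01 X145.250 Y67.763 F3697
G01 X68.892 Y53.647 F3697
G01 X24.914 Y7.011 F3697
M5
G00 X52.798 Y215.393
M3 S842
G01 X145.832 Y205.007 F1460
M5
G00 X0.000 Y0.000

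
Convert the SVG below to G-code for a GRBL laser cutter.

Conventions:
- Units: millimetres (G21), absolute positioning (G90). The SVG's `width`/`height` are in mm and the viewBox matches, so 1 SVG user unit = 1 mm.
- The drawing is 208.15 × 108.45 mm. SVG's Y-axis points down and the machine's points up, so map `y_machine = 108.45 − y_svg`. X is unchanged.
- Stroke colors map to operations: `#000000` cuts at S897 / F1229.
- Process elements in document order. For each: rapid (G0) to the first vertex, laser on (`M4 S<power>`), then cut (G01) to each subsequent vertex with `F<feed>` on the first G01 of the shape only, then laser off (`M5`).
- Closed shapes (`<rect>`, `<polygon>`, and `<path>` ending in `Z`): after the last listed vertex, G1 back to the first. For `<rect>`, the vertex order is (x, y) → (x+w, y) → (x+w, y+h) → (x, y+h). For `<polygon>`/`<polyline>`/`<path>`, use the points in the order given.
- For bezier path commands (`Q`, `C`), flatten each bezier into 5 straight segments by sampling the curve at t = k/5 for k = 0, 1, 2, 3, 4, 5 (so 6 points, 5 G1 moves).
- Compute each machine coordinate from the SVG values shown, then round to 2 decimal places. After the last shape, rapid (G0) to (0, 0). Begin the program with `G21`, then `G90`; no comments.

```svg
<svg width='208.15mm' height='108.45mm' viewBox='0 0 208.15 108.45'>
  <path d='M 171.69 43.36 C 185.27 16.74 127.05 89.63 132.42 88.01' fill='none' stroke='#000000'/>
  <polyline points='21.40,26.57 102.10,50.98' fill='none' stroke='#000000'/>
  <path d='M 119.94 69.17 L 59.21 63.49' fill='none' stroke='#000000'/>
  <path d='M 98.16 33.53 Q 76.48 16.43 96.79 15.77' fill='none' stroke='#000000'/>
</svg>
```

G21
G90
G0 X171.69 Y65.09
M4 S897
G01 X172.31 Y70.51 F1229
G01 X162.19 Y60.41
G01 X147.83 Y43.12
G01 X135.75 Y27.02
G01 X132.42 Y20.44
M5
G0 X21.40 Y81.88
M4 S897
G01 X102.10 Y57.47 F1229
M5
G0 X119.94 Y39.28
M4 S897
G01 X59.21 Y44.96 F1229
M5
G0 X98.16 Y74.92
M4 S897
G01 X91.17 Y81.10 F1229
G01 X87.53 Y85.97
G01 X87.26 Y89.52
G01 X90.35 Y91.76
G01 X96.79 Y92.68
M5
G0 X0.00 Y0.00

1 u = 1 mm; y_m = 108.45 − y.

[1] `<path>` cubic bezier, #000000→cut S897 F1229: (171.69,65.09) → (172.31,70.51) → (162.19,60.41) → (147.83,43.12) → (135.75,27.02) → (132.42,20.44)

[2] `<polyline>` line segment, #000000→cut S897 F1229: (21.40,81.88) → (102.10,57.47)

[3] `<path>` line segment, #000000→cut S897 F1229: (119.94,39.28) → (59.21,44.96)

[4] `<path>` quadratic bezier, #000000→cut S897 F1229: (98.16,74.92) → (91.17,81.10) → (87.53,85.97) → (87.26,89.52) → (90.35,91.76) → (96.79,92.68)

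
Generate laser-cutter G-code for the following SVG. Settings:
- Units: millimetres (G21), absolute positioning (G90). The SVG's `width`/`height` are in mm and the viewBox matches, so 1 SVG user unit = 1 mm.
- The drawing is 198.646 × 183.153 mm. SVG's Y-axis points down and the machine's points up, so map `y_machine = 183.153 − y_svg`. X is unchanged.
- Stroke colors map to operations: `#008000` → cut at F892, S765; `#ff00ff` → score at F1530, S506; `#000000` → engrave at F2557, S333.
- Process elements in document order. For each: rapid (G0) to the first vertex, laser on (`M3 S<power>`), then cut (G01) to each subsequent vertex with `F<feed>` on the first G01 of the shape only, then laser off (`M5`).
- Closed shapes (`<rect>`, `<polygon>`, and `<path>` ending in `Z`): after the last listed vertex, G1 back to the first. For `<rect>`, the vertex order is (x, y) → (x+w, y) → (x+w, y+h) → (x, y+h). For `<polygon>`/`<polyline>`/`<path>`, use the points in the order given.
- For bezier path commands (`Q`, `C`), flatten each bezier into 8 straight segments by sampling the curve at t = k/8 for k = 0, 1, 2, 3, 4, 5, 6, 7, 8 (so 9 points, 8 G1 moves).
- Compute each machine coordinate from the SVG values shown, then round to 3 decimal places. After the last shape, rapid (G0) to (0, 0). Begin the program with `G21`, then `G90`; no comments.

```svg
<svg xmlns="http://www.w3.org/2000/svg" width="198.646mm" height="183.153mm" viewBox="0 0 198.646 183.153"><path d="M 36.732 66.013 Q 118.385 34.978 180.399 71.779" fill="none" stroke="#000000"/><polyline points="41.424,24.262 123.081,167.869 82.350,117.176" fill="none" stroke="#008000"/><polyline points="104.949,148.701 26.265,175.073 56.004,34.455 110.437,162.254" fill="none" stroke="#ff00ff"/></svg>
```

G21
G90
G0 X36.732 Y117.140
M3 S333
G01 X56.838 Y123.839 F2557
G01 X76.331 Y128.418
G01 X95.210 Y130.877
G01 X113.475 Y131.216
G01 X131.127 Y129.435
G01 X148.165 Y125.535
G01 X164.589 Y119.514
G01 X180.399 Y111.374
M5
G0 X41.424 Y158.891
M3 S765
G01 X123.081 Y15.284 F892
G01 X82.350 Y65.977
M5
G0 X104.949 Y34.452
M3 S506
G01 X26.265 Y8.080 F1530
G01 X56.004 Y148.698
G01 X110.437 Y20.899
M5
G0 X0.000 Y0.000

Since the viewBox matches the mm dimensions, user units are millimetres directly. The only transform is the Y-flip y_m = 183.153 − y_svg.

Shape 1 is a quadratic bezier drawn with `<path>`. Its stroke #000000 means engrave at S333, F2557. After flipping Y the toolpath is (36.732,117.140) → (56.838,123.839) → (76.331,128.418) → (95.210,130.877) → (113.475,131.216) → (131.127,129.435) → (148.165,125.535) → (164.589,119.514) → (180.399,111.374).

Shape 2 is a open polyline drawn with `<polyline>`. Its stroke #008000 means cut at S765, F892. After flipping Y the toolpath is (41.424,158.891) → (123.081,15.284) → (82.350,65.977).

Shape 3 is a open polyline drawn with `<polyline>`. Its stroke #ff00ff means score at S506, F1530. After flipping Y the toolpath is (104.949,34.452) → (26.265,8.080) → (56.004,148.698) → (110.437,20.899).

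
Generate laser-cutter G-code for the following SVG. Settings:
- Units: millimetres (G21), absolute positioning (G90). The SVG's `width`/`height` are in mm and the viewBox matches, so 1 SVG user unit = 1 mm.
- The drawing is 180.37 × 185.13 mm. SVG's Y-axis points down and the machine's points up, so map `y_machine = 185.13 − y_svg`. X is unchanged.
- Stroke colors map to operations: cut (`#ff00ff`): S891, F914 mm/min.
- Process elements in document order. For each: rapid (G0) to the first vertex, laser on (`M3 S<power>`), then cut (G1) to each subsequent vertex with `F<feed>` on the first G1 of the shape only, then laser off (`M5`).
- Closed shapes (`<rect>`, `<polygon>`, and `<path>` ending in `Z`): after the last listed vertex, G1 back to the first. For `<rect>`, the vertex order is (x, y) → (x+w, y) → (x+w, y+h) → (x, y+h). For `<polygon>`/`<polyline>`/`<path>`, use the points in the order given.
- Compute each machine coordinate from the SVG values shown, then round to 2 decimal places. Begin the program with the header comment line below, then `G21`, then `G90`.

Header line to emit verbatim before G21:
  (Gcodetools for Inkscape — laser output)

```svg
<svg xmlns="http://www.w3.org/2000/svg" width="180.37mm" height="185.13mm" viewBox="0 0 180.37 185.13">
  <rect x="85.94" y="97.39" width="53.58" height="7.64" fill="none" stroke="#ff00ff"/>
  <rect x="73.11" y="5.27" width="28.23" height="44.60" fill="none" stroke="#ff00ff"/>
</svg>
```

1 u = 1 mm; y_m = 185.13 − y.

[1] `<rect>` rectangle, #ff00ff→cut S891 F914: (85.94,87.74) → (139.52,87.74) → (139.52,80.10) → (85.94,80.10) → (85.94,87.74) (closed)

[2] `<rect>` rectangle, #ff00ff→cut S891 F914: (73.11,179.86) → (101.34,179.86) → (101.34,135.26) → (73.11,135.26) → (73.11,179.86) (closed)

(Gcodetools for Inkscape — laser output)
G21
G90
G0 X85.94 Y87.74
M3 S891
G1 X139.52 Y87.74 F914
G1 X139.52 Y80.10
G1 X85.94 Y80.10
G1 X85.94 Y87.74
M5
G0 X73.11 Y179.86
M3 S891
G1 X101.34 Y179.86 F914
G1 X101.34 Y135.26
G1 X73.11 Y135.26
G1 X73.11 Y179.86
M5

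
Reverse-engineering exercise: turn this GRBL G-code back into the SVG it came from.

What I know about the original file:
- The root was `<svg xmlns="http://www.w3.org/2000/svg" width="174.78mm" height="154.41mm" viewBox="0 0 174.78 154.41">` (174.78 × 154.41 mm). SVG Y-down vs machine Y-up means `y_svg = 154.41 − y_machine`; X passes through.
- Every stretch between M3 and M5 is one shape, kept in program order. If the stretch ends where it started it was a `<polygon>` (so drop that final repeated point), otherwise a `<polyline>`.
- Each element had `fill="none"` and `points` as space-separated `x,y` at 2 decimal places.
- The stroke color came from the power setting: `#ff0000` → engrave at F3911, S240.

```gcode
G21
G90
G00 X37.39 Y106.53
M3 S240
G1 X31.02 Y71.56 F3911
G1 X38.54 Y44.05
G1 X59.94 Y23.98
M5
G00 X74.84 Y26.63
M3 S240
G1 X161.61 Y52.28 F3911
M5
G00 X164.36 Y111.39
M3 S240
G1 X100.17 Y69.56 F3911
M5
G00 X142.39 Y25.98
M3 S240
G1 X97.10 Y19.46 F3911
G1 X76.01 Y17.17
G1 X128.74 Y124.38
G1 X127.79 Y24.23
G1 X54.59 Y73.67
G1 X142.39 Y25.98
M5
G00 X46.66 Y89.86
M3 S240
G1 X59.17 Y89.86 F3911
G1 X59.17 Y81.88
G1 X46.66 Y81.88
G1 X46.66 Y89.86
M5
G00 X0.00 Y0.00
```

y_svg = 154.41 − y_m. Every run uses S240, so all elements get stroke `#ff0000` (engrave).

[1] open run; points: 37.39,47.88 31.02,82.85 38.54,110.36 59.94,130.43

[2] open run; points: 74.84,127.78 161.61,102.13

[3] open run; points: 164.36,43.02 100.17,84.85

[4] closed run; points: 142.39,128.43 97.10,134.95 76.01,137.24 128.74,30.03 127.79,130.18 54.59,80.74

[5] closed run; points: 46.66,64.55 59.17,64.55 59.17,72.53 46.66,72.53

<svg xmlns="http://www.w3.org/2000/svg" width="174.78mm" height="154.41mm" viewBox="0 0 174.78 154.41">
  <polyline points="37.39,47.88 31.02,82.85 38.54,110.36 59.94,130.43" fill="none" stroke="#ff0000"/>
  <polyline points="74.84,127.78 161.61,102.13" fill="none" stroke="#ff0000"/>
  <polyline points="164.36,43.02 100.17,84.85" fill="none" stroke="#ff0000"/>
  <polygon points="142.39,128.43 97.10,134.95 76.01,137.24 128.74,30.03 127.79,130.18 54.59,80.74" fill="none" stroke="#ff0000"/>
  <polygon points="46.66,64.55 59.17,64.55 59.17,72.53 46.66,72.53" fill="none" stroke="#ff0000"/>
</svg>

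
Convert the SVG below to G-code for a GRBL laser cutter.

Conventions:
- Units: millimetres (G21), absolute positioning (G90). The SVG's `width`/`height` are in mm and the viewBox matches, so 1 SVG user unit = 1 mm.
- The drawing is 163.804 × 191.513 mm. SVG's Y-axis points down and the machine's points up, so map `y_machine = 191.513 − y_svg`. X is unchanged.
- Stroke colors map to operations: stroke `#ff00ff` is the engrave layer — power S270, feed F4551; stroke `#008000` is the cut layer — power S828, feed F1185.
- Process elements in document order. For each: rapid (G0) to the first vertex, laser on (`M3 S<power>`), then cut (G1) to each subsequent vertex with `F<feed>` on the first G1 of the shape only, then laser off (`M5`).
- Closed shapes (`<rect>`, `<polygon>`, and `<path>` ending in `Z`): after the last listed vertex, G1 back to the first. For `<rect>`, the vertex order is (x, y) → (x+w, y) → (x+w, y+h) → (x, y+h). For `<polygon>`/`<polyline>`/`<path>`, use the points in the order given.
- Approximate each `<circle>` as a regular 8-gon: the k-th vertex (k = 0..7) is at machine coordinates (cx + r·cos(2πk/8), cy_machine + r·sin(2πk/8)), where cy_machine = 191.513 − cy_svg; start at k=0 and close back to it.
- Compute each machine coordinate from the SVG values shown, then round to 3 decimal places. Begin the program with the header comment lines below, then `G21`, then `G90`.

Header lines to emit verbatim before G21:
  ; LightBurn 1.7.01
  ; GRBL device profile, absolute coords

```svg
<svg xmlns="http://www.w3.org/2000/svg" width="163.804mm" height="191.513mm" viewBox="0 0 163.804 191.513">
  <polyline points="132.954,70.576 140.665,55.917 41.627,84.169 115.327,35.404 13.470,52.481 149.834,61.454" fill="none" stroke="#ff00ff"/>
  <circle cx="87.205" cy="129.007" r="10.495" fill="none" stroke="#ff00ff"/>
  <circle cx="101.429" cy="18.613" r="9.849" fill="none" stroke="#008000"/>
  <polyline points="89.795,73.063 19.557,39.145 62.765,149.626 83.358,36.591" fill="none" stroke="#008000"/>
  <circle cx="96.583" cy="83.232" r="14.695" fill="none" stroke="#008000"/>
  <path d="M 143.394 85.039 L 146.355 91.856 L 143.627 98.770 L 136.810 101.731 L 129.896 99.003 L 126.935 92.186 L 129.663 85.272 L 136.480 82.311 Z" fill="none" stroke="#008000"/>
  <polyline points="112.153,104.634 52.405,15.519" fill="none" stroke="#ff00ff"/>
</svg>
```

; LightBurn 1.7.01
; GRBL device profile, absolute coords
G21
G90
G0 X132.954 Y120.937
M3 S270
G1 X140.665 Y135.596 F4551
G1 X41.627 Y107.344
G1 X115.327 Y156.109
G1 X13.470 Y139.032
G1 X149.834 Y130.059
M5
G0 X97.700 Y62.506
M3 S270
G1 X94.626 Y69.927 F4551
G1 X87.205 Y73.001
G1 X79.784 Y69.927
G1 X76.710 Y62.506
G1 X79.784 Y55.085
G1 X87.205 Y52.011
G1 X94.626 Y55.085
G1 X97.700 Y62.506
M5
G0 X111.278 Y172.900
M3 S828
G1 X108.393 Y179.864 F1185
G1 X101.429 Y182.749
G1 X94.465 Y179.864
G1 X91.580 Y172.900
G1 X94.465 Y165.936
G1 X101.429 Y163.051
G1 X108.393 Y165.936
G1 X111.278 Y172.900
M5
G0 X89.795 Y118.450
M3 S828
G1 X19.557 Y152.368 F1185
G1 X62.765 Y41.887
G1 X83.358 Y154.922
M5
G0 X111.278 Y108.281
M3 S828
G1 X106.974 Y118.672 F1185
G1 X96.583 Y122.976
G1 X86.192 Y118.672
G1 X81.888 Y108.281
G1 X86.192 Y97.890
G1 X96.583 Y93.586
G1 X106.974 Y97.890
G1 X111.278 Y108.281
M5
G0 X143.394 Y106.474
M3 S828
G1 X146.355 Y99.657 F1185
G1 X143.627 Y92.743
G1 X136.810 Y89.782
G1 X129.896 Y92.510
G1 X126.935 Y99.327
G1 X129.663 Y106.241
G1 X136.480 Y109.202
G1 X143.394 Y106.474
M5
G0 X112.153 Y86.879
M3 S270
G1 X52.405 Y175.994 F4551
M5

Since the viewBox matches the mm dimensions, user units are millimetres directly. The only transform is the Y-flip y_m = 191.513 − y_svg.

Shape 1 is a open polyline drawn with `<polyline>`. Its stroke #ff00ff means engrave at S270, F4551. After flipping Y the toolpath is (132.954,120.937) → (140.665,135.596) → (41.627,107.344) → (115.327,156.109) → (13.470,139.032) → (149.834,130.059).

Shape 2 is a circle drawn with `<circle>`. Its stroke #ff00ff means engrave at S270, F4551. After flipping Y the toolpath is (97.700,62.506) → (94.626,69.927) → (87.205,73.001) → (79.784,69.927) → (76.710,62.506) → (79.784,55.085) → (87.205,52.011) → (94.626,55.085) → (97.700,62.506), returning to the start.

Shape 3 is a circle drawn with `<circle>`. Its stroke #008000 means cut at S828, F1185. After flipping Y the toolpath is (111.278,172.900) → (108.393,179.864) → (101.429,182.749) → (94.465,179.864) → (91.580,172.900) → (94.465,165.936) → (101.429,163.051) → (108.393,165.936) → (111.278,172.900), returning to the start.

Shape 4 is a open polyline drawn with `<polyline>`. Its stroke #008000 means cut at S828, F1185. After flipping Y the toolpath is (89.795,118.450) → (19.557,152.368) → (62.765,41.887) → (83.358,154.922).

Shape 5 is a circle drawn with `<circle>`. Its stroke #008000 means cut at S828, F1185. After flipping Y the toolpath is (111.278,108.281) → (106.974,118.672) → (96.583,122.976) → (86.192,118.672) → (81.888,108.281) → (86.192,97.890) → (96.583,93.586) → (106.974,97.890) → (111.278,108.281), returning to the start.

Shape 6 is a regular polygon drawn with `<path>`. Its stroke #008000 means cut at S828, F1185. After flipping Y the toolpath is (143.394,106.474) → (146.355,99.657) → (143.627,92.743) → (136.810,89.782) → (129.896,92.510) → (126.935,99.327) → (129.663,106.241) → (136.480,109.202) → (143.394,106.474), returning to the start.

Shape 7 is a line segment drawn with `<polyline>`. Its stroke #ff00ff means engrave at S270, F4551. After flipping Y the toolpath is (112.153,86.879) → (52.405,175.994).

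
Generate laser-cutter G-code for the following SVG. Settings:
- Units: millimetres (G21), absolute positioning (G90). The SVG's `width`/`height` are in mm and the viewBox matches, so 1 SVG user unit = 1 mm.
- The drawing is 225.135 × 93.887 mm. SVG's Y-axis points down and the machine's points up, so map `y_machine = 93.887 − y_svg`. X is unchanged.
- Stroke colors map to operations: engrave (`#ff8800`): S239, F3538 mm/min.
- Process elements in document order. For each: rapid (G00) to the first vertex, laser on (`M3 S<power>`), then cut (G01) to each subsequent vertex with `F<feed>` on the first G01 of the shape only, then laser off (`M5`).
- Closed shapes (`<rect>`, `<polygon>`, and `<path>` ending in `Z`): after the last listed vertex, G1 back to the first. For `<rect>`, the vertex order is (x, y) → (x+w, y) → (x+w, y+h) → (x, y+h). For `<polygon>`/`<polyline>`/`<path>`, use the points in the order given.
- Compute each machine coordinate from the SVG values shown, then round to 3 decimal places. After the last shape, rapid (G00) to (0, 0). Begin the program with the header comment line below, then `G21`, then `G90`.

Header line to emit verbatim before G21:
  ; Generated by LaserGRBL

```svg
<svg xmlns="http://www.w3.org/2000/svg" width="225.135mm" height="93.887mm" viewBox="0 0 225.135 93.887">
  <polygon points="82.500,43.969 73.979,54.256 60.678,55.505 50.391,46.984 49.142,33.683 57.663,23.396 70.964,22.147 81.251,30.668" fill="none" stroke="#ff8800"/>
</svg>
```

1 u = 1 mm; y_m = 93.887 − y.

[1] `<polygon>` regular polygon, #ff8800→engrave S239 F3538: (82.500,49.918) → (73.979,39.631) → (60.678,38.382) → (50.391,46.903) → (49.142,60.204) → (57.663,70.491) → (70.964,71.740) → (81.251,63.219) → (82.500,49.918) (closed)

; Generated by LaserGRBL
G21
G90
G00 X82.500 Y49.918
M3 S239
G01 X73.979 Y39.631 F3538
G01 X60.678 Y38.382
G01 X50.391 Y46.903
G01 X49.142 Y60.204
G01 X57.663 Y70.491
G01 X70.964 Y71.740
G01 X81.251 Y63.219
G01 X82.500 Y49.918
M5
G00 X0.000 Y0.000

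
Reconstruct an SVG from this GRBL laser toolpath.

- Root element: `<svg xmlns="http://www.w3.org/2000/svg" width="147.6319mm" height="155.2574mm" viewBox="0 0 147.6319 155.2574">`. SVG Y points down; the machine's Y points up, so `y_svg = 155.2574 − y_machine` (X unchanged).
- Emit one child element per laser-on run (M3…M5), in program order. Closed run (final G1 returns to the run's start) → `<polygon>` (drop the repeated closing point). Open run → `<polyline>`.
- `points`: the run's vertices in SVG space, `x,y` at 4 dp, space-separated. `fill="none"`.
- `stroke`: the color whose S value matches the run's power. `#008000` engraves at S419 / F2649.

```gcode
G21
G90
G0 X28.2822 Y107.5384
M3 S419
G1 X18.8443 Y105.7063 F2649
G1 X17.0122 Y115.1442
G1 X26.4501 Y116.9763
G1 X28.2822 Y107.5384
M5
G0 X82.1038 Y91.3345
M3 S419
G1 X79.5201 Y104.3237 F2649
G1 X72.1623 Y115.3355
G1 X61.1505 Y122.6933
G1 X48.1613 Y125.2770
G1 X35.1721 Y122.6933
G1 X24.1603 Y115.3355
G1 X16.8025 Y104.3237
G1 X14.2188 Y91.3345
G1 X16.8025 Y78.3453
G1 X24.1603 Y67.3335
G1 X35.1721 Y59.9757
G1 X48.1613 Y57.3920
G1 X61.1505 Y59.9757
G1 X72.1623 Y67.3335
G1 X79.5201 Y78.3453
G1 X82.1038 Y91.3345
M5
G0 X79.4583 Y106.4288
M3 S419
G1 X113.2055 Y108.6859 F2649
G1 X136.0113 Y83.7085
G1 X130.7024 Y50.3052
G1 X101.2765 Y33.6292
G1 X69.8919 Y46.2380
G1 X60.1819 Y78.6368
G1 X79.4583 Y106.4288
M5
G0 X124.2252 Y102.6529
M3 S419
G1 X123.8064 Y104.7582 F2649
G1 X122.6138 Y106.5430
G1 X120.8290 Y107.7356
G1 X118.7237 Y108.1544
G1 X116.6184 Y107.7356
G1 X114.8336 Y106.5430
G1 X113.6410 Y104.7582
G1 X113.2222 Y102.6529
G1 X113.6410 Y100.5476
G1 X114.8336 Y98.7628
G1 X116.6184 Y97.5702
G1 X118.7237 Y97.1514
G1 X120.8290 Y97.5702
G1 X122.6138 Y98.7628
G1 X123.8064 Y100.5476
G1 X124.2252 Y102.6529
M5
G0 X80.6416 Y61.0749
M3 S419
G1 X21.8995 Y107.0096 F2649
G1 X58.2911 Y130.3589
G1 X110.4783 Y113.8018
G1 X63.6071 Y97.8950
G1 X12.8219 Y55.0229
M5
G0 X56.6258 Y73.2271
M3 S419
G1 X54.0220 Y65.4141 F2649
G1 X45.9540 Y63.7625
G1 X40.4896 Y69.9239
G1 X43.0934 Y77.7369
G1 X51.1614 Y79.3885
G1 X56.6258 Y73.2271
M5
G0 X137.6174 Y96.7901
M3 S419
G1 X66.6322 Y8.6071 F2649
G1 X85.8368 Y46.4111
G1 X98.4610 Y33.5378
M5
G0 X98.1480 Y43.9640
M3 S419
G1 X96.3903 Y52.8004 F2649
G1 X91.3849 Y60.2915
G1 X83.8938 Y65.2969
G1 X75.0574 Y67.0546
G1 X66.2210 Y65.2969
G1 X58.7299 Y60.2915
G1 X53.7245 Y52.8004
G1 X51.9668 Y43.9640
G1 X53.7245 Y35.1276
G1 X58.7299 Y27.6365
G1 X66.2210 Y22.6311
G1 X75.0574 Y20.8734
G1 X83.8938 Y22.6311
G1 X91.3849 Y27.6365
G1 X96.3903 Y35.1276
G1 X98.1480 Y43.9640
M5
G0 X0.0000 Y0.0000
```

Machine Y-up, SVG Y-down with viewBox height 155.2574, so y_svg = 155.2574 − y_machine; X carries over. Every run uses S419, so all elements get stroke `#008000` (engrave).

Run 1: The run returns to its start, so emit a `<polygon>` with points (Y-flipped): 28.2822,47.7190 18.8443,49.5511 17.0122,40.1132 26.4501,38.2811.

Run 2: The run returns to its start, so emit a `<polygon>` with points (Y-flipped): 82.1038,63.9229 79.5201,50.9337 72.1623,39.9219 61.1505,32.5641 48.1613,29.9804 35.1721,32.5641 24.1603,39.9219 16.8025,50.9337 14.2188,63.9229 16.8025,76.9121 24.1603,87.9239 35.1721,95.2817 48.1613,97.8654 61.1505,95.2817 72.1623,87.9239 79.5201,76.9121.

Run 3: The run returns to its start, so emit a `<polygon>` with points (Y-flipped): 79.4583,48.8286 113.2055,46.5715 136.0113,71.5489 130.7024,104.9522 101.2765,121.6282 69.8919,109.0194 60.1819,76.6206.

Run 4: The run returns to its start, so emit a `<polygon>` with points (Y-flipped): 124.2252,52.6045 123.8064,50.4992 122.6138,48.7144 120.8290,47.5218 118.7237,47.1030 116.6184,47.5218 114.8336,48.7144 113.6410,50.4992 113.2222,52.6045 113.6410,54.7098 114.8336,56.4946 116.6184,57.6872 118.7237,58.1060 120.8290,57.6872 122.6138,56.4946 123.8064,54.7098.

Run 5: The run is open, so emit a `<polyline>` with points (Y-flipped): 80.6416,94.1825 21.8995,48.2478 58.2911,24.8985 110.4783,41.4556 63.6071,57.3624 12.8219,100.2345.

Run 6: The run returns to its start, so emit a `<polygon>` with points (Y-flipped): 56.6258,82.0303 54.0220,89.8433 45.9540,91.4949 40.4896,85.3335 43.0934,77.5205 51.1614,75.8689.

Run 7: The run is open, so emit a `<polyline>` with points (Y-flipped): 137.6174,58.4673 66.6322,146.6503 85.8368,108.8463 98.4610,121.7196.

Run 8: The run returns to its start, so emit a `<polygon>` with points (Y-flipped): 98.1480,111.2934 96.3903,102.4570 91.3849,94.9659 83.8938,89.9605 75.0574,88.2028 66.2210,89.9605 58.7299,94.9659 53.7245,102.4570 51.9668,111.2934 53.7245,120.1298 58.7299,127.6209 66.2210,132.6263 75.0574,134.3840 83.8938,132.6263 91.3849,127.6209 96.3903,120.1298.

<svg xmlns="http://www.w3.org/2000/svg" width="147.6319mm" height="155.2574mm" viewBox="0 0 147.6319 155.2574">
  <polygon points="28.2822,47.7190 18.8443,49.5511 17.0122,40.1132 26.4501,38.2811" fill="none" stroke="#008000"/>
  <polygon points="82.1038,63.9229 79.5201,50.9337 72.1623,39.9219 61.1505,32.5641 48.1613,29.9804 35.1721,32.5641 24.1603,39.9219 16.8025,50.9337 14.2188,63.9229 16.8025,76.9121 24.1603,87.9239 35.1721,95.2817 48.1613,97.8654 61.1505,95.2817 72.1623,87.9239 79.5201,76.9121" fill="none" stroke="#008000"/>
  <polygon points="79.4583,48.8286 113.2055,46.5715 136.0113,71.5489 130.7024,104.9522 101.2765,121.6282 69.8919,109.0194 60.1819,76.6206" fill="none" stroke="#008000"/>
  <polygon points="124.2252,52.6045 123.8064,50.4992 122.6138,48.7144 120.8290,47.5218 118.7237,47.1030 116.6184,47.5218 114.8336,48.7144 113.6410,50.4992 113.2222,52.6045 113.6410,54.7098 114.8336,56.4946 116.6184,57.6872 118.7237,58.1060 120.8290,57.6872 122.6138,56.4946 123.8064,54.7098" fill="none" stroke="#008000"/>
  <polyline points="80.6416,94.1825 21.8995,48.2478 58.2911,24.8985 110.4783,41.4556 63.6071,57.3624 12.8219,100.2345" fill="none" stroke="#008000"/>
  <polygon points="56.6258,82.0303 54.0220,89.8433 45.9540,91.4949 40.4896,85.3335 43.0934,77.5205 51.1614,75.8689" fill="none" stroke="#008000"/>
  <polyline points="137.6174,58.4673 66.6322,146.6503 85.8368,108.8463 98.4610,121.7196" fill="none" stroke="#008000"/>
  <polygon points="98.1480,111.2934 96.3903,102.4570 91.3849,94.9659 83.8938,89.9605 75.0574,88.2028 66.2210,89.9605 58.7299,94.9659 53.7245,102.4570 51.9668,111.2934 53.7245,120.1298 58.7299,127.6209 66.2210,132.6263 75.0574,134.3840 83.8938,132.6263 91.3849,127.6209 96.3903,120.1298" fill="none" stroke="#008000"/>
</svg>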